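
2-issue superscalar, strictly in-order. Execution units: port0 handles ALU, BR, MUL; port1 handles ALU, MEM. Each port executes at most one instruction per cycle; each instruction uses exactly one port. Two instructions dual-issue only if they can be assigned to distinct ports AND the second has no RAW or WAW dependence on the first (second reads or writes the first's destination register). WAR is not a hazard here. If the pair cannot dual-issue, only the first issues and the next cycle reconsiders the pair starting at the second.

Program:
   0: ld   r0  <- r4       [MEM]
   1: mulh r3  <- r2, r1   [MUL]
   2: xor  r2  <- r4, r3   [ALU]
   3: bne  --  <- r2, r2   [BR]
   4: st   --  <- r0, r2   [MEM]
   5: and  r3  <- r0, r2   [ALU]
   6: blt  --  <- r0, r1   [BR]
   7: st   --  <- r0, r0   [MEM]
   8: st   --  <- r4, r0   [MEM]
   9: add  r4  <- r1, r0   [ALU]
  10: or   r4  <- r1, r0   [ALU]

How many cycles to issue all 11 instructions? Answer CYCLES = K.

CYCLES = 7

[0] i0/i1  ld;mulh  -- pair
[1] i2  xor  -- RAW r2
[2] i3/i4  bne;st  -- pair
[3] i5/i6  and;blt  -- pair
[4] i7  st  -- no-port MEM/MEM
[5] i8/i9  st;add  -- pair
[6] i10  or  -- tail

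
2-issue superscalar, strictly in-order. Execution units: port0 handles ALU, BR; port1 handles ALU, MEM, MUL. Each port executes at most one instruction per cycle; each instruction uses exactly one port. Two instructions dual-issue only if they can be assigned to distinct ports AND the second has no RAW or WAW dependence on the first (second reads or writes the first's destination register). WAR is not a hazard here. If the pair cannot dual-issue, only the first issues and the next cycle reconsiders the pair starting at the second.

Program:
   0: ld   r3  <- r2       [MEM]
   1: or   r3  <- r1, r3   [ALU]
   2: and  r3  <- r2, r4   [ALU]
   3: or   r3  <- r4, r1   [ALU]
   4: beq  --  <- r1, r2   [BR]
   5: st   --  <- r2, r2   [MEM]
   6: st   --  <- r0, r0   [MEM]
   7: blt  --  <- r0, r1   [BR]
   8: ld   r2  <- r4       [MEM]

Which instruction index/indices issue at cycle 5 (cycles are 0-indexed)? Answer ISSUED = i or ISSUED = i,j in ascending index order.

ISSUED = 6,7

t=0 i0:ld ; RAW+WAW r3
t=1 i1:or ; WAW r3
t=2 i2:and ; WAW r3
t=3 i3+i4:or beq ; dual
t=4 i5:st ; no-port MEM/MEM
t=5 i6+i7:st blt ; dual
t=6 i8:ld ; tail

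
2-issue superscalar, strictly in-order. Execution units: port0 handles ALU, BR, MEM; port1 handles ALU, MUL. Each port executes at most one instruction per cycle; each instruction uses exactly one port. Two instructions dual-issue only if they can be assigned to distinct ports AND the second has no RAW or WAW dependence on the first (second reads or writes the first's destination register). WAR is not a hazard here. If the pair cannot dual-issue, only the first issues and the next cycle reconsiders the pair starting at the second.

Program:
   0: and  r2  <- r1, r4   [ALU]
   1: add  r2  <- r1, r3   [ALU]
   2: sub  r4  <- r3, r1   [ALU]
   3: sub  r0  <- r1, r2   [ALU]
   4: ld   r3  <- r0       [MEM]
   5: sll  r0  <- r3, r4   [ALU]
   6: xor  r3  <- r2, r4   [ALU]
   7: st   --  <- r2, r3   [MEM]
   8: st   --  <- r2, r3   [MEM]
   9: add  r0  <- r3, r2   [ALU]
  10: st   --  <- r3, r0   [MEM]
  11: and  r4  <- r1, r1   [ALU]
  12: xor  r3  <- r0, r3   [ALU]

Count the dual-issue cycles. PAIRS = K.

PAIRS = 4

#0 head=0: and i0 WAW r2
#1 head=1: add;sub i1&i2 2-wide
#2 head=3: sub i3 RAW r0
#3 head=4: ld i4 RAW r3
#4 head=5: sll;xor i5&i6 2-wide
#5 head=7: st i7 no-port MEM/MEM
#6 head=8: st;add i8&i9 2-wide
#7 head=10: st;and i10&i11 2-wide
#8 head=12: xor i12 tail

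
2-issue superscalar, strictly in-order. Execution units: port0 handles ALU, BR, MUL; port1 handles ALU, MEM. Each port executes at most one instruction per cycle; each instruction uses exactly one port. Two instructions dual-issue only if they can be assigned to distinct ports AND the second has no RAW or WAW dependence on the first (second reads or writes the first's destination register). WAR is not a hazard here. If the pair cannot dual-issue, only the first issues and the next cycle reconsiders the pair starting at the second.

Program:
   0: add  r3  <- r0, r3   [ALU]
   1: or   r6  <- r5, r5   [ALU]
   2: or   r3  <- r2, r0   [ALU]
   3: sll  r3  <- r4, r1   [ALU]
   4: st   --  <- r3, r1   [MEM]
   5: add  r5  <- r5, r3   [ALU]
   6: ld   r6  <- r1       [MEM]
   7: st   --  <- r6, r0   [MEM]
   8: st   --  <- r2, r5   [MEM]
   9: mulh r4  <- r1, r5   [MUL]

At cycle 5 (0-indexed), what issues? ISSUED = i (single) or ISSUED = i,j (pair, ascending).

ISSUED = 7

0. add.ALU/or.ALU @i0&i1  | pair
1. or.ALU @i2  | WAW r3
2. sll.ALU @i3  | RAW r3
3. st.MEM/add.ALU @i4&i5  | pair
4. ld.MEM @i6  | no-port MEM/MEM
5. st.MEM @i7  | no-port MEM/MEM
6. st.MEM/mulh.MUL @i8&i9  | pair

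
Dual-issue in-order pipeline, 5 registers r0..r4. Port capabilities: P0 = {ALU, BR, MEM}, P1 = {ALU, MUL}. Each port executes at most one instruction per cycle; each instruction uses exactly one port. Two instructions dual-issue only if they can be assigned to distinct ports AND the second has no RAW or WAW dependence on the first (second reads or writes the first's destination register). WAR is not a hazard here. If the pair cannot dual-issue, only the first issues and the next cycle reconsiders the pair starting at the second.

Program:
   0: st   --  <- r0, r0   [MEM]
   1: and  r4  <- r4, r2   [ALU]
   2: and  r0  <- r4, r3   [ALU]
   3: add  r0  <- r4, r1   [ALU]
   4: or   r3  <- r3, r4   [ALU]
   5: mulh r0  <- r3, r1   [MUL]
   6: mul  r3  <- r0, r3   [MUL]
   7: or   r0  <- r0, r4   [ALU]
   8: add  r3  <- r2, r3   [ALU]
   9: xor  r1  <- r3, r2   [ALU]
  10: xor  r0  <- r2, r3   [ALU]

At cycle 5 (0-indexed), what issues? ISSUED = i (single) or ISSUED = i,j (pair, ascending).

ISSUED = 8

c0: i0/i1 st.MEM/and.ALU  pair
c1: i2 and.ALU  WAW r0
c2: i3/i4 add.ALU/or.ALU  pair
c3: i5 mulh.MUL  no-port MUL/MUL
c4: i6/i7 mul.MUL/or.ALU  pair
c5: i8 add.ALU  RAW r3
c6: i9/i10 xor.ALU/xor.ALU  pair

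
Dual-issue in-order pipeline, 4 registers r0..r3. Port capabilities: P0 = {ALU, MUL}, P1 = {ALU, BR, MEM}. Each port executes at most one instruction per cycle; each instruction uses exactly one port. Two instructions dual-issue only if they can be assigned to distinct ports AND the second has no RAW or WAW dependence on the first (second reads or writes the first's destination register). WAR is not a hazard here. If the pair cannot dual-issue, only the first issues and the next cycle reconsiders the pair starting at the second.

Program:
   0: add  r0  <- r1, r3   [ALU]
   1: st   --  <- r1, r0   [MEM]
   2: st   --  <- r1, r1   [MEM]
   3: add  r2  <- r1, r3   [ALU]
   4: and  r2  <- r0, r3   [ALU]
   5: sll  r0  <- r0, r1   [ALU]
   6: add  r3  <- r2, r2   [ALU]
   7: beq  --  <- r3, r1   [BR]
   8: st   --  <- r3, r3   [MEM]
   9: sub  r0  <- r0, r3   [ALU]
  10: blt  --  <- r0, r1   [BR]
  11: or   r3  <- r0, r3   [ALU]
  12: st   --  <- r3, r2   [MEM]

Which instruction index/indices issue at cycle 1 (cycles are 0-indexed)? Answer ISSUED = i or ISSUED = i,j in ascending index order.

c0: i0 add  RAW r0
c1: i1 st  no-port MEM/MEM
c2: i2+i3 st add  dual
c3: i4+i5 and sll  dual
c4: i6 add  RAW r3
c5: i7 beq  no-port BR/MEM
c6: i8+i9 st sub  dual
c7: i10+i11 blt or  dual
c8: i12 st  tail

ISSUED = 1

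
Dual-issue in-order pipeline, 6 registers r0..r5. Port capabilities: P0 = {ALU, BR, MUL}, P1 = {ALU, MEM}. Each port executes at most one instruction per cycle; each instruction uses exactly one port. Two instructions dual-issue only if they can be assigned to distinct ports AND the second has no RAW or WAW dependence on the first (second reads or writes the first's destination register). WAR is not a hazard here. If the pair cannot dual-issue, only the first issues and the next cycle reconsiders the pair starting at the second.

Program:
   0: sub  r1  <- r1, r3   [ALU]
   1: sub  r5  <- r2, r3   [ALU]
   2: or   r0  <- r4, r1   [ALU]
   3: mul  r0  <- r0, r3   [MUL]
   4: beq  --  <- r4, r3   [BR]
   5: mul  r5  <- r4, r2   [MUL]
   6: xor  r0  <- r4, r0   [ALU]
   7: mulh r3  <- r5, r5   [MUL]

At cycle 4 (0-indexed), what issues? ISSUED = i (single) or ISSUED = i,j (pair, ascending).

t=0 i0,i1:sub.ALU/sub.ALU ; pair
t=1 i2:or.ALU ; RAW+WAW r0
t=2 i3:mul.MUL ; no-port MUL/BR
t=3 i4:beq.BR ; no-port BR/MUL
t=4 i5,i6:mul.MUL/xor.ALU ; pair
t=5 i7:mulh.MUL ; tail

ISSUED = 5,6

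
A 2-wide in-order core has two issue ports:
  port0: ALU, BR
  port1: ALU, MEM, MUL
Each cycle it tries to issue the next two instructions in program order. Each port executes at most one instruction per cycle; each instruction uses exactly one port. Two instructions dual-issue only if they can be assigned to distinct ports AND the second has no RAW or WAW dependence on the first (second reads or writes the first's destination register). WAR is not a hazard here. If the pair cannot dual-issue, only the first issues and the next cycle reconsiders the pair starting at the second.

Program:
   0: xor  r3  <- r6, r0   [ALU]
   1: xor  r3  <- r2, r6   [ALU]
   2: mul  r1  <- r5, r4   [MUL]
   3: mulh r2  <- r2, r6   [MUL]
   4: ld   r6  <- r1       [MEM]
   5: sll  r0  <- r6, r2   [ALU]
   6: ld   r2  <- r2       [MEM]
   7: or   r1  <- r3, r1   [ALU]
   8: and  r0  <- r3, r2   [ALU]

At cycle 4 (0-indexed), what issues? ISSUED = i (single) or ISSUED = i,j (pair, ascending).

ISSUED = 5,6

[0] i0  xor  -- WAW r3
[1] i1&i2  xor mul  -- 2-wide
[2] i3  mulh  -- no-port MUL/MEM
[3] i4  ld  -- RAW r6
[4] i5&i6  sll ld  -- 2-wide
[5] i7&i8  or and  -- 2-wide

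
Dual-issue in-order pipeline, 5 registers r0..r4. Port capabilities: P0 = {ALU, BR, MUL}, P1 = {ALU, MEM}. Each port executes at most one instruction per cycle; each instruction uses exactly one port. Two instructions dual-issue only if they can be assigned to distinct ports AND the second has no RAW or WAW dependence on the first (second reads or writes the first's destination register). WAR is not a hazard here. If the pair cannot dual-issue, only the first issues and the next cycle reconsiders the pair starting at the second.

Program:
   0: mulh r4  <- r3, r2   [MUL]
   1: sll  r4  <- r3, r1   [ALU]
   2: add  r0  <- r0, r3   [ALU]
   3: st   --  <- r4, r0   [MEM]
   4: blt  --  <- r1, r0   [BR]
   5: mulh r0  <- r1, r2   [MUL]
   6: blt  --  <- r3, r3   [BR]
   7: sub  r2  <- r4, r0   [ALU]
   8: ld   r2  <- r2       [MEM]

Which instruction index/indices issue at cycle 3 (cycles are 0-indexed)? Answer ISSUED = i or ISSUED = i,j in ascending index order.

t=0 i0:mulh.MUL ; WAW r4
t=1 i1/i2:sll.ALU;add.ALU ; dual
t=2 i3/i4:st.MEM;blt.BR ; dual
t=3 i5:mulh.MUL ; no-port MUL/BR
t=4 i6/i7:blt.BR;sub.ALU ; dual
t=5 i8:ld.MEM ; tail

ISSUED = 5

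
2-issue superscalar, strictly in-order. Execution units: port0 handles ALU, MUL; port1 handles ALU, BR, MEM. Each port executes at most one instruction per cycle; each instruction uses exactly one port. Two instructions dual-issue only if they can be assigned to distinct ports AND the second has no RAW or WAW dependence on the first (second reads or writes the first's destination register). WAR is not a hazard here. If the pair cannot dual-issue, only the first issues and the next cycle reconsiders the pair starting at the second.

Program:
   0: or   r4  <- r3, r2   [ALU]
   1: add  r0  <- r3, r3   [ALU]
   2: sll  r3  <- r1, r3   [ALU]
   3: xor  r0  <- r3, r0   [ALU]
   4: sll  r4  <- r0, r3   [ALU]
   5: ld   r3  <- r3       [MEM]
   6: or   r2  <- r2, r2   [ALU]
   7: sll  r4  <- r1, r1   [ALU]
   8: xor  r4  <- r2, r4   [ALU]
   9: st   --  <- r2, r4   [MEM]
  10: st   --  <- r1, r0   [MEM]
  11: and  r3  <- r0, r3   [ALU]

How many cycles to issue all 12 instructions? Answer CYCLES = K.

CYCLES = 8

0. or.ALU/add.ALU @i0+i1  | 2-wide
1. sll.ALU @i2  | RAW r3
2. xor.ALU @i3  | RAW r0
3. sll.ALU/ld.MEM @i4+i5  | 2-wide
4. or.ALU/sll.ALU @i6+i7  | 2-wide
5. xor.ALU @i8  | RAW r4
6. st.MEM @i9  | no-port MEM/MEM
7. st.MEM/and.ALU @i10+i11  | 2-wide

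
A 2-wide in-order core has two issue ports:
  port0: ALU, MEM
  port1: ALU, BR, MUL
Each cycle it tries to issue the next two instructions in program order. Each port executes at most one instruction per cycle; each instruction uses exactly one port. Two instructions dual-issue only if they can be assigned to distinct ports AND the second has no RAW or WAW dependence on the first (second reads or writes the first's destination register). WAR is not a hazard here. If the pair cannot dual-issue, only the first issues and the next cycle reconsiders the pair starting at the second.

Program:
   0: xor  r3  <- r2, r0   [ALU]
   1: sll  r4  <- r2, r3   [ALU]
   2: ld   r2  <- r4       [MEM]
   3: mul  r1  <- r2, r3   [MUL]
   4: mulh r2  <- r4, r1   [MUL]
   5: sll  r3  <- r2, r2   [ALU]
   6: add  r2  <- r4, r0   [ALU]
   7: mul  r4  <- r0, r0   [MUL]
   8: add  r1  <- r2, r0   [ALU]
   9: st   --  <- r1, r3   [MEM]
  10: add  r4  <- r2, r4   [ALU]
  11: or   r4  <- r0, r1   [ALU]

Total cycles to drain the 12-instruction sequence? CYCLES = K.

CYCLES = 9

c0: i0 xor  RAW r3
c1: i1 sll  RAW r4
c2: i2 ld  RAW r2
c3: i3 mul  no-port MUL/MUL
c4: i4 mulh  RAW r2
c5: i5&i6 sll+add  2-wide
c6: i7&i8 mul+add  2-wide
c7: i9&i10 st+add  2-wide
c8: i11 or  tail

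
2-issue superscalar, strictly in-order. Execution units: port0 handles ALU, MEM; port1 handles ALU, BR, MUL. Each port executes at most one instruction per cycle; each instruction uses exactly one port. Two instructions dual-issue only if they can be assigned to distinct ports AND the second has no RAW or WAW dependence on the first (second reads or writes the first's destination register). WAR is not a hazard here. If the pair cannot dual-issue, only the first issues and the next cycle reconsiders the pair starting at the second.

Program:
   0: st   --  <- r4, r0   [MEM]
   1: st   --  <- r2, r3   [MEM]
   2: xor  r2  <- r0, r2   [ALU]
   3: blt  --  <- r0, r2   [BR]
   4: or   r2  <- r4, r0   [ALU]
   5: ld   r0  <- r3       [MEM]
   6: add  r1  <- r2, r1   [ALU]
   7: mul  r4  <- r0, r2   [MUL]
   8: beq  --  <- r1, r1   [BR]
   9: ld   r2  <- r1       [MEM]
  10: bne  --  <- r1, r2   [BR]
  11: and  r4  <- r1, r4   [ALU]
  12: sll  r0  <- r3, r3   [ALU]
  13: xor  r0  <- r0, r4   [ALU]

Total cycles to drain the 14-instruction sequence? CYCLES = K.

CYCLES = 9

t=0 i0:st.MEM ; no-port MEM/MEM
t=1 i1+i2:st.MEM/xor.ALU ; dual
t=2 i3+i4:blt.BR/or.ALU ; dual
t=3 i5+i6:ld.MEM/add.ALU ; dual
t=4 i7:mul.MUL ; no-port MUL/BR
t=5 i8+i9:beq.BR/ld.MEM ; dual
t=6 i10+i11:bne.BR/and.ALU ; dual
t=7 i12:sll.ALU ; RAW+WAW r0
t=8 i13:xor.ALU ; tail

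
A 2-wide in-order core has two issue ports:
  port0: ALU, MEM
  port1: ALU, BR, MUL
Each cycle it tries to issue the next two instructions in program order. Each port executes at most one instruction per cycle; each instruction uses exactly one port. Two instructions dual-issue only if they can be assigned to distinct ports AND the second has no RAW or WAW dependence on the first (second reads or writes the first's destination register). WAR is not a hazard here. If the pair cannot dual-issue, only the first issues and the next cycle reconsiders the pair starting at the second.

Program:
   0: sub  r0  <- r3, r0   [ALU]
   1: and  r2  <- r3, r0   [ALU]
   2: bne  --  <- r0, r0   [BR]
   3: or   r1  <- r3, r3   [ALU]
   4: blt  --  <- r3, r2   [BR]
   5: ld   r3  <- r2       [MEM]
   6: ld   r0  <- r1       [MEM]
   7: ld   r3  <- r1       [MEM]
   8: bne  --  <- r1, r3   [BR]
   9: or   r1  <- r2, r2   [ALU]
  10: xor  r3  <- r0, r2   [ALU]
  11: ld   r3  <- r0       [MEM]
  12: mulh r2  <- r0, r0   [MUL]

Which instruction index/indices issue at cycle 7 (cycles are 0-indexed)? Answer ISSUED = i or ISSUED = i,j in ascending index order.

0. sub @i0  | RAW r0
1. and+bne @i1+i2  | 2-wide
2. or+blt @i3+i4  | 2-wide
3. ld @i5  | no-port MEM/MEM
4. ld @i6  | no-port MEM/MEM
5. ld @i7  | RAW r3
6. bne+or @i8+i9  | 2-wide
7. xor @i10  | WAW r3
8. ld+mulh @i11+i12  | 2-wide

ISSUED = 10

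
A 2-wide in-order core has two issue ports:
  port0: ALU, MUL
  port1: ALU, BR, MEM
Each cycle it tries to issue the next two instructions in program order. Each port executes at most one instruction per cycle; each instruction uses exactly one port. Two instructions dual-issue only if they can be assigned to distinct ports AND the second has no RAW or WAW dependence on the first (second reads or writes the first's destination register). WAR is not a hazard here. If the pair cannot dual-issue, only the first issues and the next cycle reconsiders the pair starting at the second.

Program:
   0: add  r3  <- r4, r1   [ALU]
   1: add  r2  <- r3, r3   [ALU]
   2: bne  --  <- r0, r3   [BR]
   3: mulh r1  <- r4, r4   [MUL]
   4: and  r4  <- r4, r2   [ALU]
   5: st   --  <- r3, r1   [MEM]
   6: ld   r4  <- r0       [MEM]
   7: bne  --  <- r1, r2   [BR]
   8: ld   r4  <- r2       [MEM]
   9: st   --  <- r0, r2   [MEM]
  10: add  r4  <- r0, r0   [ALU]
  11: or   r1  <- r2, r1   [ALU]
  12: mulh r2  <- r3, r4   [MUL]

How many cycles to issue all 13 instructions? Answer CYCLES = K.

CYCLES = 9

[0] i0  add.ALU  -- RAW r3
[1] i1&i2  add.ALU+bne.BR  -- 2-wide
[2] i3&i4  mulh.MUL+and.ALU  -- 2-wide
[3] i5  st.MEM  -- no-port MEM/MEM
[4] i6  ld.MEM  -- no-port MEM/BR
[5] i7  bne.BR  -- no-port BR/MEM
[6] i8  ld.MEM  -- no-port MEM/MEM
[7] i9&i10  st.MEM+add.ALU  -- 2-wide
[8] i11&i12  or.ALU+mulh.MUL  -- 2-wide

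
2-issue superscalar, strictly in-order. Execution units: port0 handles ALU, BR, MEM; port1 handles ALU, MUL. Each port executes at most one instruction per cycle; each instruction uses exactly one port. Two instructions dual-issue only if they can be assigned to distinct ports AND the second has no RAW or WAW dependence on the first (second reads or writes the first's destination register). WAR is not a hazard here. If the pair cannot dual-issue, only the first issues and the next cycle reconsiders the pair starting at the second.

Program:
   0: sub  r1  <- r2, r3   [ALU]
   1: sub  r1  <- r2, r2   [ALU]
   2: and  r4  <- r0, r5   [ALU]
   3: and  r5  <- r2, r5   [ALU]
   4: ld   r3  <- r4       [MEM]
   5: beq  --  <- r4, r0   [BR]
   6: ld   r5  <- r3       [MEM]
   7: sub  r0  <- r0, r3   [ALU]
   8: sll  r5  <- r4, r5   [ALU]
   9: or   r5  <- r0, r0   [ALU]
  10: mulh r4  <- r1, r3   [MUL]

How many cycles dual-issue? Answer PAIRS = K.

PAIRS = 4

c0: i0 sub  WAW r1
c1: i1/i2 sub;and  pair
c2: i3/i4 and;ld  pair
c3: i5 beq  no-port BR/MEM
c4: i6/i7 ld;sub  pair
c5: i8 sll  WAW r5
c6: i9/i10 or;mulh  pair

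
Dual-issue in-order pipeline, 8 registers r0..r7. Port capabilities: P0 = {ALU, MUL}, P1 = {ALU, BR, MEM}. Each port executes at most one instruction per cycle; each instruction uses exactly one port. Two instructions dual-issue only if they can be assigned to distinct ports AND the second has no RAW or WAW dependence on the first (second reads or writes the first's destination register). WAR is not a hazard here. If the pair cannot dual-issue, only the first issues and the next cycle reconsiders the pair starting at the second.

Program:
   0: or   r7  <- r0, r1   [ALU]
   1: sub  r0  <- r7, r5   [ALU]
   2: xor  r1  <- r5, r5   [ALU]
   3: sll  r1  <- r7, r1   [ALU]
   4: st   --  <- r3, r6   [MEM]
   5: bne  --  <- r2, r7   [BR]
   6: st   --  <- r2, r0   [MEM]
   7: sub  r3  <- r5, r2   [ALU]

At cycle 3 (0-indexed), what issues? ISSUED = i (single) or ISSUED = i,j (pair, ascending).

t=0 i0:or.ALU ; RAW r7
t=1 i1&i2:sub.ALU xor.ALU ; pair
t=2 i3&i4:sll.ALU st.MEM ; pair
t=3 i5:bne.BR ; no-port BR/MEM
t=4 i6&i7:st.MEM sub.ALU ; pair

ISSUED = 5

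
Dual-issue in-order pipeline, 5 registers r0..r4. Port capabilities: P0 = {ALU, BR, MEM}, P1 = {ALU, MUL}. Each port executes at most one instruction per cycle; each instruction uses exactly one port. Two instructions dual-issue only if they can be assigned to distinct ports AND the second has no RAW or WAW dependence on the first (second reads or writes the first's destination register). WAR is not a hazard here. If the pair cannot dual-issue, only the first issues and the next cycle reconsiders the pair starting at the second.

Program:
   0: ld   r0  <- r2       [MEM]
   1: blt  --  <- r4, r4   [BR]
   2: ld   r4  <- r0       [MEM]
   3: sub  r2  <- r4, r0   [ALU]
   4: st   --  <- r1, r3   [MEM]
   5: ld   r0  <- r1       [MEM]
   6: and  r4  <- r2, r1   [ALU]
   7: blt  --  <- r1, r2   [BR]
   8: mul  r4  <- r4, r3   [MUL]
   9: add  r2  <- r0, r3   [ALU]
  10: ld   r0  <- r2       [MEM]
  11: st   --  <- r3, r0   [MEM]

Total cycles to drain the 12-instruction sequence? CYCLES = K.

CYCLES = 9

c0: i0 ld.MEM  no-port MEM/BR
c1: i1 blt.BR  no-port BR/MEM
c2: i2 ld.MEM  RAW r4
c3: i3+i4 sub.ALU+st.MEM  dual
c4: i5+i6 ld.MEM+and.ALU  dual
c5: i7+i8 blt.BR+mul.MUL  dual
c6: i9 add.ALU  RAW r2
c7: i10 ld.MEM  no-port MEM/MEM
c8: i11 st.MEM  tail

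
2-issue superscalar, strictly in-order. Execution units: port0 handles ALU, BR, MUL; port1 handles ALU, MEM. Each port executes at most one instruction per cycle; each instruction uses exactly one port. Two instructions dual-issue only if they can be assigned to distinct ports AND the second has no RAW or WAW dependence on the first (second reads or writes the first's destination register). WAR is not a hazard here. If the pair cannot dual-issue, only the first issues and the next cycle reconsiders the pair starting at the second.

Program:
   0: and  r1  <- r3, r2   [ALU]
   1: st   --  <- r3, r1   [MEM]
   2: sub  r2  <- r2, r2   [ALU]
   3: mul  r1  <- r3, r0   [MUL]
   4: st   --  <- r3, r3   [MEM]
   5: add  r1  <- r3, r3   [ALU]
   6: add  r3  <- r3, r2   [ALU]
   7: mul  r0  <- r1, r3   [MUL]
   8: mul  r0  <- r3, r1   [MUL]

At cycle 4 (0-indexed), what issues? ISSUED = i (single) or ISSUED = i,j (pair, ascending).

ISSUED = 7

t=0 i0:and.ALU ; RAW r1
t=1 i1+i2:st.MEM;sub.ALU ; 2-wide
t=2 i3+i4:mul.MUL;st.MEM ; 2-wide
t=3 i5+i6:add.ALU;add.ALU ; 2-wide
t=4 i7:mul.MUL ; no-port MUL/MUL
t=5 i8:mul.MUL ; tail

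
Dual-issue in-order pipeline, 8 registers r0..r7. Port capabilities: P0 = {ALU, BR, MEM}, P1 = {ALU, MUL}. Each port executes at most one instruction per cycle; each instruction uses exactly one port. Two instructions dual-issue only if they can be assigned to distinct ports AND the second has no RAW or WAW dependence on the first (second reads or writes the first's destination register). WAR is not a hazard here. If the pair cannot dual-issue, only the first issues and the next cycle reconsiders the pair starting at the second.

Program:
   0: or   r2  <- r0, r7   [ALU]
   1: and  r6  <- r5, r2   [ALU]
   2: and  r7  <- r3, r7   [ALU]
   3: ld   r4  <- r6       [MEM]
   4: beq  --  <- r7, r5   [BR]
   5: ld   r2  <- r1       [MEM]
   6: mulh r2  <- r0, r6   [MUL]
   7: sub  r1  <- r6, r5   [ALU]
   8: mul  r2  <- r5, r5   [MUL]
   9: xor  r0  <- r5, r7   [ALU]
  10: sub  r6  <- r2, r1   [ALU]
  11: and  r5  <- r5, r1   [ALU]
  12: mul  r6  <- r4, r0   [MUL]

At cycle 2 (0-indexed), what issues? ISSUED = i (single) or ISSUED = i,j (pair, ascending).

ISSUED = 3

c0: i0 or.ALU  RAW r2
c1: i1+i2 and.ALU;and.ALU  pair
c2: i3 ld.MEM  no-port MEM/BR
c3: i4 beq.BR  no-port BR/MEM
c4: i5 ld.MEM  WAW r2
c5: i6+i7 mulh.MUL;sub.ALU  pair
c6: i8+i9 mul.MUL;xor.ALU  pair
c7: i10+i11 sub.ALU;and.ALU  pair
c8: i12 mul.MUL  tail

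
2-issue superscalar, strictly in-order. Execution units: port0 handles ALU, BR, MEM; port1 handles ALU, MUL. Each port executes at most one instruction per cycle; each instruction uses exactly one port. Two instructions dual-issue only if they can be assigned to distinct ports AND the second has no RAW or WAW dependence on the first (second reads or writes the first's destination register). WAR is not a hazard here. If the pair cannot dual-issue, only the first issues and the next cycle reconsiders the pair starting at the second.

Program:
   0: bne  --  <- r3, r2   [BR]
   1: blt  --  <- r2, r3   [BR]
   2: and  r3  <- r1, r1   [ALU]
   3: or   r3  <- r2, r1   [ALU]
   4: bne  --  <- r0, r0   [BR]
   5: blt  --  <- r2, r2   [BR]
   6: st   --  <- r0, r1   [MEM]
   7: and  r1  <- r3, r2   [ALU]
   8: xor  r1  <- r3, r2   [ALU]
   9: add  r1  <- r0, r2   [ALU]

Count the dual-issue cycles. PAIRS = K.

c0: i0 bne.BR  no-port BR/BR
c1: i1+i2 blt.BR and.ALU  2-wide
c2: i3+i4 or.ALU bne.BR  2-wide
c3: i5 blt.BR  no-port BR/MEM
c4: i6+i7 st.MEM and.ALU  2-wide
c5: i8 xor.ALU  WAW r1
c6: i9 add.ALU  tail

PAIRS = 3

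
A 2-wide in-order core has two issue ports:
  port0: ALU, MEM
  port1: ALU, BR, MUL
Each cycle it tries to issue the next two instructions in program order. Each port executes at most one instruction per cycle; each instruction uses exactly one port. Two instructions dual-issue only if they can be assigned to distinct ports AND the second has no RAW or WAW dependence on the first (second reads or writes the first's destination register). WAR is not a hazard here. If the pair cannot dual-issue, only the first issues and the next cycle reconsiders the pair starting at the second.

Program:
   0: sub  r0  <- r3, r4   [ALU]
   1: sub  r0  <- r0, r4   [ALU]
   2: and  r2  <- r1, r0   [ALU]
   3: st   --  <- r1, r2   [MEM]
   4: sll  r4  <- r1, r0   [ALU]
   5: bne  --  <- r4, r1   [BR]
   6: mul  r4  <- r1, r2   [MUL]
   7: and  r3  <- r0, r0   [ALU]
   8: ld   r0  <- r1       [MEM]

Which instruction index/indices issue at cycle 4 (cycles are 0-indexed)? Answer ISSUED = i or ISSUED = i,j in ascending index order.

[0] i0  sub  -- RAW+WAW r0
[1] i1  sub  -- RAW r0
[2] i2  and  -- RAW r2
[3] i3+i4  st;sll  -- dual
[4] i5  bne  -- no-port BR/MUL
[5] i6+i7  mul;and  -- dual
[6] i8  ld  -- tail

ISSUED = 5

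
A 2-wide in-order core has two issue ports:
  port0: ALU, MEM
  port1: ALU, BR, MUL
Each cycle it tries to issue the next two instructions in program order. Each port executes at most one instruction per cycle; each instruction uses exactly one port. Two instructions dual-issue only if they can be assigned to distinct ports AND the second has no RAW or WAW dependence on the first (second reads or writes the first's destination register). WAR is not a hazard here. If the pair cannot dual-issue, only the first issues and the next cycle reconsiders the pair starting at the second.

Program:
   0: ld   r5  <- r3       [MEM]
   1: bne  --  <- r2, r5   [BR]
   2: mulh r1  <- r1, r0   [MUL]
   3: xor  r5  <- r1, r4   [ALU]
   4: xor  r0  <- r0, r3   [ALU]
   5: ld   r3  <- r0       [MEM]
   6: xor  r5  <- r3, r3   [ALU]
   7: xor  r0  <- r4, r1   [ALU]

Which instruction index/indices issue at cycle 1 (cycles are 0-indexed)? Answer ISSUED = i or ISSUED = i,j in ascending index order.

  cy0 -> i0 (ld) RAW r5
  cy1 -> i1 (bne) no-port BR/MUL
  cy2 -> i2 (mulh) RAW r1
  cy3 -> i3/i4 (xor+xor) pair
  cy4 -> i5 (ld) RAW r3
  cy5 -> i6/i7 (xor+xor) pair

ISSUED = 1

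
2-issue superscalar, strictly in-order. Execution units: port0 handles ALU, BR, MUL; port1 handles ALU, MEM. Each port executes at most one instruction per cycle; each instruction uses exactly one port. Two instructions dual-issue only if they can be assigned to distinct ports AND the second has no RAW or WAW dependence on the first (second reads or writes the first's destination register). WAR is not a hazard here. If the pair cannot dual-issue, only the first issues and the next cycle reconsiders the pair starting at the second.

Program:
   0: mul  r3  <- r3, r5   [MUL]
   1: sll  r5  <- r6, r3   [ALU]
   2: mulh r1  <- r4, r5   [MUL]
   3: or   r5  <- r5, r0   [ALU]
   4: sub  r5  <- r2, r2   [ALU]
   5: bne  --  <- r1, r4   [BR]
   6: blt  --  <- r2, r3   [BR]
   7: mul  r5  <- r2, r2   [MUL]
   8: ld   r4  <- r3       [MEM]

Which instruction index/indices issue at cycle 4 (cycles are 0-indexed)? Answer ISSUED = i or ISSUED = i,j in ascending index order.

ISSUED = 6

0. mul @i0  | RAW r3
1. sll @i1  | RAW r5
2. mulh+or @i2+i3  | pair
3. sub+bne @i4+i5  | pair
4. blt @i6  | no-port BR/MUL
5. mul+ld @i7+i8  | pair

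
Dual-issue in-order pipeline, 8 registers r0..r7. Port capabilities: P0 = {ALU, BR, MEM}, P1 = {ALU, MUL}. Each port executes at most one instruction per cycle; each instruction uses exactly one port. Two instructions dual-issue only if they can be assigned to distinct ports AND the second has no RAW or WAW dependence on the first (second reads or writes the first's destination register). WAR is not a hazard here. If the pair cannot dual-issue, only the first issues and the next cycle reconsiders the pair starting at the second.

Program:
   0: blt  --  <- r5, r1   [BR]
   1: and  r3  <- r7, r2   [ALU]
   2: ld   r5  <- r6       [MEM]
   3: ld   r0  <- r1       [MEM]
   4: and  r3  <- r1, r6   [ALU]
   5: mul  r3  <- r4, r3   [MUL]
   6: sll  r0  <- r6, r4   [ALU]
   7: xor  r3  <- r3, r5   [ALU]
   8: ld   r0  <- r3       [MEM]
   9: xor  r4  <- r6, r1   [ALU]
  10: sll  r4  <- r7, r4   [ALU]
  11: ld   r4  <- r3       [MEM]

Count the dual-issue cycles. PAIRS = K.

c0: i0/i1 blt+and  2-wide
c1: i2 ld  no-port MEM/MEM
c2: i3/i4 ld+and  2-wide
c3: i5/i6 mul+sll  2-wide
c4: i7 xor  RAW r3
c5: i8/i9 ld+xor  2-wide
c6: i10 sll  WAW r4
c7: i11 ld  tail

PAIRS = 4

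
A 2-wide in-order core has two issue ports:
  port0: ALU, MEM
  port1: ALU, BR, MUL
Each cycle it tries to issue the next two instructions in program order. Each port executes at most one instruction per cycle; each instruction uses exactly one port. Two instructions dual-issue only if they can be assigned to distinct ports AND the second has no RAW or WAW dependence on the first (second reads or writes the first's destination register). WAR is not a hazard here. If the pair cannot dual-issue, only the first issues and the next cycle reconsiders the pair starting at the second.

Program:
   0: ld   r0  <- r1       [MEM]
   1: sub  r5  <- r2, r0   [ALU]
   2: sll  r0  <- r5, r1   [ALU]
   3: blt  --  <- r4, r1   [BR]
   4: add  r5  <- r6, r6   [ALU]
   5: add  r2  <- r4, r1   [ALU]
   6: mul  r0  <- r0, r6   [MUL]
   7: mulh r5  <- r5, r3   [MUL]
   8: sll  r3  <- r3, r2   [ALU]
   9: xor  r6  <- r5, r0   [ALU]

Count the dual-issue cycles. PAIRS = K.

t=0 i0:ld.MEM ; RAW r0
t=1 i1:sub.ALU ; RAW r5
t=2 i2,i3:sll.ALU;blt.BR ; 2-wide
t=3 i4,i5:add.ALU;add.ALU ; 2-wide
t=4 i6:mul.MUL ; no-port MUL/MUL
t=5 i7,i8:mulh.MUL;sll.ALU ; 2-wide
t=6 i9:xor.ALU ; tail

PAIRS = 3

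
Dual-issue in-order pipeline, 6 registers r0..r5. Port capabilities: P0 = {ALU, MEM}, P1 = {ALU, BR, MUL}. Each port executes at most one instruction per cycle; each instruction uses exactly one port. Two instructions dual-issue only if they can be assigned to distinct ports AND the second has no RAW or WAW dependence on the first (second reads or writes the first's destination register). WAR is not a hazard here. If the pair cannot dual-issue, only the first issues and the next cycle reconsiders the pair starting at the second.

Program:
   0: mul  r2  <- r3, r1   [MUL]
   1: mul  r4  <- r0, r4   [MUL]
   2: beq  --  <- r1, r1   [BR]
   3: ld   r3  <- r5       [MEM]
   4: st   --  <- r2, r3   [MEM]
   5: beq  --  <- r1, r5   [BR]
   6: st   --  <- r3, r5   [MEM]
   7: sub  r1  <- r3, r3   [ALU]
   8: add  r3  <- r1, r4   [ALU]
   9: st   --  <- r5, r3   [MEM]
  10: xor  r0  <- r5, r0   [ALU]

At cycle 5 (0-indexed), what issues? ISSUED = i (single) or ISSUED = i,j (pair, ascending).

ISSUED = 8

[0] i0  mul  -- no-port MUL/MUL
[1] i1  mul  -- no-port MUL/BR
[2] i2&i3  beq+ld  -- dual
[3] i4&i5  st+beq  -- dual
[4] i6&i7  st+sub  -- dual
[5] i8  add  -- RAW r3
[6] i9&i10  st+xor  -- dual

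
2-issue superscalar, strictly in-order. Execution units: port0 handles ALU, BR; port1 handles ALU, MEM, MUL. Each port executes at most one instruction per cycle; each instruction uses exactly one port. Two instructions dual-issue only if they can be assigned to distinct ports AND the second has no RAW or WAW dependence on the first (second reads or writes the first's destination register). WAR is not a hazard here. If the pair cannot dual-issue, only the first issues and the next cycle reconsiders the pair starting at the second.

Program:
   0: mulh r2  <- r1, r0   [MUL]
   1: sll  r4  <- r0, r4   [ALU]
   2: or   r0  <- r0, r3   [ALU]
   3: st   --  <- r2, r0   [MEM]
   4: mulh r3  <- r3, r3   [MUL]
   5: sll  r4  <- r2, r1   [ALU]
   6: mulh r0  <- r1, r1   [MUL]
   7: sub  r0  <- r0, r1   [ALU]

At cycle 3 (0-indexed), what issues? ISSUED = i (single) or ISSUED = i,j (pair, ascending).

[0] i0&i1  mulh.MUL sll.ALU  -- pair
[1] i2  or.ALU  -- RAW r0
[2] i3  st.MEM  -- no-port MEM/MUL
[3] i4&i5  mulh.MUL sll.ALU  -- pair
[4] i6  mulh.MUL  -- RAW+WAW r0
[5] i7  sub.ALU  -- tail

ISSUED = 4,5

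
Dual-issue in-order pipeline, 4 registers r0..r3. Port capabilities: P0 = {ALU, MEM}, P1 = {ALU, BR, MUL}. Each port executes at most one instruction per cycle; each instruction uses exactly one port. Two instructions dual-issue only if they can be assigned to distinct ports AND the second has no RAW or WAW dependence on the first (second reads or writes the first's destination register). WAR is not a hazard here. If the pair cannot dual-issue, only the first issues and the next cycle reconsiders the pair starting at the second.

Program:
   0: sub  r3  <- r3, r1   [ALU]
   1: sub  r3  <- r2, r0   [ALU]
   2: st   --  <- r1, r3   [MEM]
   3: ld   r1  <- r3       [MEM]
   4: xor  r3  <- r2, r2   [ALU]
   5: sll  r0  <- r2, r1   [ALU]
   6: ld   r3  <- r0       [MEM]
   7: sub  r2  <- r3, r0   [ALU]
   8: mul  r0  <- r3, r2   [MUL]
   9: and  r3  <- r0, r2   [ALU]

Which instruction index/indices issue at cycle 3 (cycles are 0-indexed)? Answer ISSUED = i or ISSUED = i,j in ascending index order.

ISSUED = 3,4

[0] i0  sub  -- WAW r3
[1] i1  sub  -- RAW r3
[2] i2  st  -- no-port MEM/MEM
[3] i3+i4  ld+xor  -- pair
[4] i5  sll  -- RAW r0
[5] i6  ld  -- RAW r3
[6] i7  sub  -- RAW r2
[7] i8  mul  -- RAW r0
[8] i9  and  -- tail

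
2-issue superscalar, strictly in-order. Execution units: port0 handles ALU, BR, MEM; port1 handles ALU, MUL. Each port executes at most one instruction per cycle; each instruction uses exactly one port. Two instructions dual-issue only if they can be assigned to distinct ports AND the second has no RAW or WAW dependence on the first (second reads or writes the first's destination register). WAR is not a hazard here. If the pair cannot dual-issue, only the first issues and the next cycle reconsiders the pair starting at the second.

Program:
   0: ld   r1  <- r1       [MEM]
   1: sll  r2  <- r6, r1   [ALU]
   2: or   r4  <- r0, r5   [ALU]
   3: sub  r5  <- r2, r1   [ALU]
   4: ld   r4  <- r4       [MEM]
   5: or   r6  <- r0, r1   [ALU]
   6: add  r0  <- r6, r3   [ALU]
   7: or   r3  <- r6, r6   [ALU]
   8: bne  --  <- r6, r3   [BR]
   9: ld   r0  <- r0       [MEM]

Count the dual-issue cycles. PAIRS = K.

PAIRS = 3

c0: i0 ld.MEM  RAW r1
c1: i1+i2 sll.ALU/or.ALU  2-wide
c2: i3+i4 sub.ALU/ld.MEM  2-wide
c3: i5 or.ALU  RAW r6
c4: i6+i7 add.ALU/or.ALU  2-wide
c5: i8 bne.BR  no-port BR/MEM
c6: i9 ld.MEM  tail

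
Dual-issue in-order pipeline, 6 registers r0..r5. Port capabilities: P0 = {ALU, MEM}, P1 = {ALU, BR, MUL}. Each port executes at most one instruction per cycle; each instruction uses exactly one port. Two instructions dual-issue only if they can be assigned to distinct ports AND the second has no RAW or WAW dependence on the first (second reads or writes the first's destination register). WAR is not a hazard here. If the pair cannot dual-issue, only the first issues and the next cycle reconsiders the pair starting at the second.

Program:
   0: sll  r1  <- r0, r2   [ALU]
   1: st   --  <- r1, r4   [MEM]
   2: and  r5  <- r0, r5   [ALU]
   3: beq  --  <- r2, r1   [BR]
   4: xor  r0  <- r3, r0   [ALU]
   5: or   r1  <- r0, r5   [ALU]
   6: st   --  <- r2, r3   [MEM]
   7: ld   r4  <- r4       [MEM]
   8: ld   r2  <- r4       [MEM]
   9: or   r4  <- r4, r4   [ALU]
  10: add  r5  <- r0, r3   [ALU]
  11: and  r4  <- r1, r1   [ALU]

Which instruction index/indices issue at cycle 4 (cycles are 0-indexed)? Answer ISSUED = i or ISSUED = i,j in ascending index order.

ISSUED = 7

#0 head=0: sll.ALU i0 RAW r1
#1 head=1: st.MEM and.ALU i1&i2 2-wide
#2 head=3: beq.BR xor.ALU i3&i4 2-wide
#3 head=5: or.ALU st.MEM i5&i6 2-wide
#4 head=7: ld.MEM i7 no-port MEM/MEM
#5 head=8: ld.MEM or.ALU i8&i9 2-wide
#6 head=10: add.ALU and.ALU i10&i11 2-wide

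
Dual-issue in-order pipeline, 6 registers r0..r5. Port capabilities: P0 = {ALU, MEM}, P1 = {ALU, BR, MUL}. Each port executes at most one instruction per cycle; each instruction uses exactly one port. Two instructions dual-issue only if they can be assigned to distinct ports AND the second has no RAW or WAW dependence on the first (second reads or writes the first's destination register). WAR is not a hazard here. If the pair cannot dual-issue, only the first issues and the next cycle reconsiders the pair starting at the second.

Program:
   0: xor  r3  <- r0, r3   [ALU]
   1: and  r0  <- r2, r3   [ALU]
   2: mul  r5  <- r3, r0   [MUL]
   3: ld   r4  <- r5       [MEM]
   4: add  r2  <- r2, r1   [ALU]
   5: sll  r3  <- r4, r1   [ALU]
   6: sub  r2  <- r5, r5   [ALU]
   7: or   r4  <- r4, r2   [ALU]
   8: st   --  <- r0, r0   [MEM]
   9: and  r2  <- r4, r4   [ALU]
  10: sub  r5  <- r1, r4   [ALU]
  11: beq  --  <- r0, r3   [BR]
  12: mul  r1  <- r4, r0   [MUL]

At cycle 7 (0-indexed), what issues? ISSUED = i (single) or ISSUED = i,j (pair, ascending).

t=0 i0:xor ; RAW r3
t=1 i1:and ; RAW r0
t=2 i2:mul ; RAW r5
t=3 i3+i4:ld+add ; 2-wide
t=4 i5+i6:sll+sub ; 2-wide
t=5 i7+i8:or+st ; 2-wide
t=6 i9+i10:and+sub ; 2-wide
t=7 i11:beq ; no-port BR/MUL
t=8 i12:mul ; tail

ISSUED = 11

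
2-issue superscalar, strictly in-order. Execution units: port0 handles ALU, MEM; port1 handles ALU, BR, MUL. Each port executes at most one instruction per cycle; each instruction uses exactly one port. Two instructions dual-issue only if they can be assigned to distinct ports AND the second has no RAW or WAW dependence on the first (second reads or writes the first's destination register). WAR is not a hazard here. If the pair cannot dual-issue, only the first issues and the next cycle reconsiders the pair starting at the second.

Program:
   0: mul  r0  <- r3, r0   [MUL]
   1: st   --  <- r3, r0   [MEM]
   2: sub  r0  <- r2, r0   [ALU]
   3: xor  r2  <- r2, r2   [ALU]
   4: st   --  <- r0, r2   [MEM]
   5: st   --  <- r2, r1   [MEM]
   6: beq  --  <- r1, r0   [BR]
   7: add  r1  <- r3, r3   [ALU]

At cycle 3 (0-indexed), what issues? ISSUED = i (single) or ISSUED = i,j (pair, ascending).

ISSUED = 4

t=0 i0:mul.MUL ; RAW r0
t=1 i1/i2:st.MEM/sub.ALU ; dual
t=2 i3:xor.ALU ; RAW r2
t=3 i4:st.MEM ; no-port MEM/MEM
t=4 i5/i6:st.MEM/beq.BR ; dual
t=5 i7:add.ALU ; tail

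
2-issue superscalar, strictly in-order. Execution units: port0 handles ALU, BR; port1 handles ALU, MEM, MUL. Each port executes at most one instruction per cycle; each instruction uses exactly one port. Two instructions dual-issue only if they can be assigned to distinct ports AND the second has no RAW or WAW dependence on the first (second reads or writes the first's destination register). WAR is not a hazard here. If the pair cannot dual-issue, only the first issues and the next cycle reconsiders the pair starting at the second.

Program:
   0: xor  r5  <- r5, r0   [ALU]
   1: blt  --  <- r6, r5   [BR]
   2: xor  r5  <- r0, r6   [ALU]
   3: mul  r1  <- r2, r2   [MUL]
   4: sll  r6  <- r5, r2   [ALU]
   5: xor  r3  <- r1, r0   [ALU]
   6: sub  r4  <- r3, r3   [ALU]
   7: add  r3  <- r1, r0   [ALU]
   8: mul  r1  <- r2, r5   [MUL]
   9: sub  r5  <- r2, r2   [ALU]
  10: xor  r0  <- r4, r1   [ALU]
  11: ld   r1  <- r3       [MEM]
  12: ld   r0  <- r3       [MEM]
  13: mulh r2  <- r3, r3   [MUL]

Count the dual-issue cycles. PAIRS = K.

0. xor @i0  | RAW r5
1. blt xor @i1/i2  | 2-wide
2. mul sll @i3/i4  | 2-wide
3. xor @i5  | RAW r3
4. sub add @i6/i7  | 2-wide
5. mul sub @i8/i9  | 2-wide
6. xor ld @i10/i11  | 2-wide
7. ld @i12  | no-port MEM/MUL
8. mulh @i13  | tail

PAIRS = 5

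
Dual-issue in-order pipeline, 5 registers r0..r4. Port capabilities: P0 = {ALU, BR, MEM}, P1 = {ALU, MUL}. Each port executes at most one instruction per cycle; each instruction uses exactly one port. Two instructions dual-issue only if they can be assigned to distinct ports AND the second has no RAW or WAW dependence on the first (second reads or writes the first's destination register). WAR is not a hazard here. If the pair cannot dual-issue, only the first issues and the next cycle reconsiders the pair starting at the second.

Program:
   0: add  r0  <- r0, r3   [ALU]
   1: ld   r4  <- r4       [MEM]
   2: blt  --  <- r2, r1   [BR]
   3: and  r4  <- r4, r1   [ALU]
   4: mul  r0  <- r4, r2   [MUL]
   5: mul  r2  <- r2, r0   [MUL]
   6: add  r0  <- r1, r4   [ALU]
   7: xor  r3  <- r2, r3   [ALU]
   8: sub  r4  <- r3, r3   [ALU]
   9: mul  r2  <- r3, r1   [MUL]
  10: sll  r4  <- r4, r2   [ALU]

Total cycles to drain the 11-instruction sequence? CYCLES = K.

CYCLES = 7

c0: i0/i1 add.ALU+ld.MEM  pair
c1: i2/i3 blt.BR+and.ALU  pair
c2: i4 mul.MUL  no-port MUL/MUL
c3: i5/i6 mul.MUL+add.ALU  pair
c4: i7 xor.ALU  RAW r3
c5: i8/i9 sub.ALU+mul.MUL  pair
c6: i10 sll.ALU  tail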